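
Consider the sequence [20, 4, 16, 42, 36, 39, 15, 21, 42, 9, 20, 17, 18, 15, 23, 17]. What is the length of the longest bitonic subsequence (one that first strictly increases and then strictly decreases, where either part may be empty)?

inc[i] = longest strictly increasing subsequence ending at i; dec[i] = longest strictly decreasing subsequence starting at i:
i:      1  2  3  4  5  6  7  8  9 10 11 12 13 14 15 16
a[i]:  20  4 16 42 36 39 15 21 42  9 20 17 18 15 23 17
inc:    1  1  2  3  3  4  2  3  5  2  3  3  4  3  5  4
dec:    4  1  3  6  5  5  2  4  4  1  3  2  2  1  2  1
Best peak at i=4 (value 42): inc=3, dec=6, length 3+6−1 = 8.

8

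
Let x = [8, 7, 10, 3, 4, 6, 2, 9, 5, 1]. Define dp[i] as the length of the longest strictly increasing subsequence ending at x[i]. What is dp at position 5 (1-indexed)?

2

dp[i] = 1 + max{dp[j] : j<i, x[j]<x[i]} (or 1 if no such j):
i:      1  2  3  4  5  6  7  8  9 10
x[i]:   8  7 10  3  4  6  2  9  5  1
dp:     1  1  2  1  2  3  1  4  3  1
At index 5 the value is 2.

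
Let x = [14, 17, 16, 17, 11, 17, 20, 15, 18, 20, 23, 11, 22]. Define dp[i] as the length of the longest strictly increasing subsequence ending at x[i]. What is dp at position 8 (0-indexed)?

dp[i] = 1 + max{dp[j] : j<i, x[j]<x[i]} (or 1 if no such j):
i:      0  1  2  3  4  5  6  7  8  9 10 11 12
x[i]:  14 17 16 17 11 17 20 15 18 20 23 11 22
dp:     1  2  2  3  1  3  4  2  4  5  6  1  6
At index 8 the value is 4.

4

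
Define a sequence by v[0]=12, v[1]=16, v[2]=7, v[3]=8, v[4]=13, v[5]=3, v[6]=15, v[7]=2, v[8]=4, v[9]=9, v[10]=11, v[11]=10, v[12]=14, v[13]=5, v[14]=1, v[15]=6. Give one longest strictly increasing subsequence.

7, 8, 9, 11, 14

Patience tails give the LIS length; then backtrack through the dp parents:
12 → extends → [12]
16 → extends → [12, 16]
7 → replaces 12 → [7, 16]
8 → replaces 16 → [7, 8]
13 → extends → [7, 8, 13]
3 → replaces 7 → [3, 8, 13]
15 → extends → [3, 8, 13, 15]
2 → replaces 3 → [2, 8, 13, 15]
4 → replaces 8 → [2, 4, 13, 15]
9 → replaces 13 → [2, 4, 9, 15]
11 → replaces 15 → [2, 4, 9, 11]
10 → replaces 11 → [2, 4, 9, 10]
14 → extends → [2, 4, 9, 10, 14]
5 → replaces 9 → [2, 4, 5, 10, 14]
1 → replaces 2 → [1, 4, 5, 10, 14]
6 → replaces 10 → [1, 4, 5, 6, 14]
Length 5; one witness is 7, 8, 9, 11, 14.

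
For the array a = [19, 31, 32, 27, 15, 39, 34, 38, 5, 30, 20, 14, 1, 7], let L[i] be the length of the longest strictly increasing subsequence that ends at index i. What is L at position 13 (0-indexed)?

2

dp[i] = 1 + max{dp[j] : j<i, a[j]<a[i]} (or 1 if no such j):
i:      0  1  2  3  4  5  6  7  8  9 10 11 12 13
a[i]:  19 31 32 27 15 39 34 38  5 30 20 14  1  7
dp:     1  2  3  2  1  4  4  5  1  3  2  2  1  2
At index 13 the value is 2.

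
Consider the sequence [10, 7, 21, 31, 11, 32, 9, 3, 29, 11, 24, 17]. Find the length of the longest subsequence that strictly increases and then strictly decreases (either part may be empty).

7

inc[i] = longest strictly increasing subsequence ending at i; dec[i] = longest strictly decreasing subsequence starting at i:
i:      1  2  3  4  5  6  7  8  9 10 11 12
a[i]:  10  7 21 31 11 32  9  3 29 11 24 17
inc:    1  1  2  3  2  4  2  1  3  3  4  4
dec:    3  2  4  4  3  4  2  1  3  1  2  1
Best peak at i=6 (value 32): inc=4, dec=4, length 4+4−1 = 7.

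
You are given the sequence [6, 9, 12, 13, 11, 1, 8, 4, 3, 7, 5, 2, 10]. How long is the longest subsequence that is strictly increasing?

4

Track the smallest tail for each achievable length (strict):
6 → extends → [6]
9 → extends → [6, 9]
12 → extends → [6, 9, 12]
13 → extends → [6, 9, 12, 13]
11 → replaces 12 → [6, 9, 11, 13]
1 → replaces 6 → [1, 9, 11, 13]
8 → replaces 9 → [1, 8, 11, 13]
4 → replaces 8 → [1, 4, 11, 13]
3 → replaces 4 → [1, 3, 11, 13]
7 → replaces 11 → [1, 3, 7, 13]
5 → replaces 7 → [1, 3, 5, 13]
2 → replaces 3 → [1, 2, 5, 13]
10 → replaces 13 → [1, 2, 5, 10]
Four tails, so the longest strictly increasing subsequence has length 4 (e.g. 6, 9, 12, 13).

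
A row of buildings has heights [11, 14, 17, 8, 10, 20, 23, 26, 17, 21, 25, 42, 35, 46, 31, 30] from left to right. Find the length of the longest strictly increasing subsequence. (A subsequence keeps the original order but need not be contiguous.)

8

Let dp[i] be the length of the longest such subsequence ending at index i:
i:      1  2  3  4  5  6  7  8  9 10 11 12 13 14 15 16
a[i]:  11 14 17  8 10 20 23 26 17 21 25 42 35 46 31 30
dp:     1  2  3  1  2  4  5  6  3  5  6  7  7  8  7  7
Maximum dp value is 8.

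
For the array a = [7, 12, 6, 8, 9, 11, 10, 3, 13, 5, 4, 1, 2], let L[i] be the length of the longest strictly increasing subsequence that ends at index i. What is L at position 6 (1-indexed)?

4

dp[i] = 1 + max{dp[j] : j<i, a[j]<a[i]} (or 1 if no such j):
i:      1  2  3  4  5  6  7  8  9 10 11 12 13
a[i]:   7 12  6  8  9 11 10  3 13  5  4  1  2
dp:     1  2  1  2  3  4  4  1  5  2  2  1  2
At index 6 the value is 4.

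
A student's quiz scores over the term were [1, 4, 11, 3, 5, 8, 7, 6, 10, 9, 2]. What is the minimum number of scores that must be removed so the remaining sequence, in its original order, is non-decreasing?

6

Fewest deletions = n − (longest non-decreasing subsequence).
i:      1  2  3  4  5  6  7  8  9 10 11
a[i]:   1  4 11  3  5  8  7  6 10  9  2
dp:     1  2  3  2  3  4  4  4  5  5  2
max dp = 5, so deletions = 11 − 5 = 6.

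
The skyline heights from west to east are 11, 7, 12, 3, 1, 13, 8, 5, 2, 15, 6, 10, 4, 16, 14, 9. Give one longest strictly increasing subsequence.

11, 12, 13, 15, 16

Patience tails give the LIS length; then backtrack through the dp parents:
11 → extends → [11]
7 → replaces 11 → [7]
12 → extends → [7, 12]
3 → replaces 7 → [3, 12]
1 → replaces 3 → [1, 12]
13 → extends → [1, 12, 13]
8 → replaces 12 → [1, 8, 13]
5 → replaces 8 → [1, 5, 13]
2 → replaces 5 → [1, 2, 13]
15 → extends → [1, 2, 13, 15]
6 → replaces 13 → [1, 2, 6, 15]
10 → replaces 15 → [1, 2, 6, 10]
4 → replaces 6 → [1, 2, 4, 10]
16 → extends → [1, 2, 4, 10, 16]
14 → replaces 16 → [1, 2, 4, 10, 14]
9 → replaces 10 → [1, 2, 4, 9, 14]
Length 5; one witness is 11, 12, 13, 15, 16.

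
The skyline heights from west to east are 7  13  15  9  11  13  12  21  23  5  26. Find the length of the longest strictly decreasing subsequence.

4

Negate each value so 'decreasing' becomes 'increasing', then run patience tails on the negated sequence:
-7 → extends → [-7]
-13 → replaces -7 → [-13]
-15 → replaces -13 → [-15]
-9 → extends → [-15, -9]
-11 → replaces -9 → [-15, -11]
-13 → replaces -11 → [-15, -13]
-12 → extends → [-15, -13, -12]
-21 → replaces -15 → [-21, -13, -12]
-23 → replaces -21 → [-23, -13, -12]
-5 → extends → [-23, -13, -12, -5]
-26 → replaces -23 → [-26, -13, -12, -5]
Four tails, so the longest strictly decreasing subsequence of the original has length 4.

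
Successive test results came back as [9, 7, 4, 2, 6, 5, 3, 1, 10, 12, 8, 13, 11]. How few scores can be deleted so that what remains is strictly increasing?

8

Fewest deletions = n − (longest strictly increasing subsequence).
i:      1  2  3  4  5  6  7  8  9 10 11 12 13
a[i]:   9  7  4  2  6  5  3  1 10 12  8 13 11
dp:     1  1  1  1  2  2  2  1  3  4  3  5  4
max dp = 5, so deletions = 13 − 5 = 8.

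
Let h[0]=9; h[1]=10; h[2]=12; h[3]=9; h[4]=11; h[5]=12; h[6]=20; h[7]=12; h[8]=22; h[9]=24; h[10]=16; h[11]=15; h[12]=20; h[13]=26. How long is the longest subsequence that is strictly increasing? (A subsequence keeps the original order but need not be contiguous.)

8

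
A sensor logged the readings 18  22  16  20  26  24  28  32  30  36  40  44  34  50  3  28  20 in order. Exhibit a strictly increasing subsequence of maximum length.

Patience tails give the LIS length; then backtrack through the dp parents:
18 → extends → [18]
22 → extends → [18, 22]
16 → replaces 18 → [16, 22]
20 → replaces 22 → [16, 20]
26 → extends → [16, 20, 26]
24 → replaces 26 → [16, 20, 24]
28 → extends → [16, 20, 24, 28]
32 → extends → [16, 20, 24, 28, 32]
30 → replaces 32 → [16, 20, 24, 28, 30]
36 → extends → [16, 20, 24, 28, 30, 36]
40 → extends → [16, 20, 24, 28, 30, 36, 40]
44 → extends → [16, 20, 24, 28, 30, 36, 40, 44]
34 → replaces 36 → [16, 20, 24, 28, 30, 34, 40, 44]
50 → extends → [16, 20, 24, 28, 30, 34, 40, 44, 50]
3 → replaces 16 → [3, 20, 24, 28, 30, 34, 40, 44, 50]
28 → already a tail → [3, 20, 24, 28, 30, 34, 40, 44, 50]
20 → already a tail → [3, 20, 24, 28, 30, 34, 40, 44, 50]
Length 9; one witness is 18, 22, 26, 28, 32, 36, 40, 44, 50.

18, 22, 26, 28, 32, 36, 40, 44, 50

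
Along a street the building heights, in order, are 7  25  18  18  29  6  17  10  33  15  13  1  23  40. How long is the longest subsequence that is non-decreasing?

Track the smallest tail for each achievable length (allowing ties):
7 → extends → [7]
25 → extends → [7, 25]
18 → replaces 25 → [7, 18]
18 → extends → [7, 18, 18]
29 → extends → [7, 18, 18, 29]
6 → replaces 7 → [6, 18, 18, 29]
17 → replaces 18 → [6, 17, 18, 29]
10 → replaces 17 → [6, 10, 18, 29]
33 → extends → [6, 10, 18, 29, 33]
15 → replaces 18 → [6, 10, 15, 29, 33]
13 → replaces 15 → [6, 10, 13, 29, 33]
1 → replaces 6 → [1, 10, 13, 29, 33]
23 → replaces 29 → [1, 10, 13, 23, 33]
40 → extends → [1, 10, 13, 23, 33, 40]
Six tails, so the longest non-decreasing subsequence has length 6 (e.g. 7, 18, 18, 29, 33, 40).

6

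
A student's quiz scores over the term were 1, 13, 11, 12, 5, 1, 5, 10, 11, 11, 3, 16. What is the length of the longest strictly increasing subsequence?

Track the smallest tail for each achievable length (strict):
1 → extends → [1]
13 → extends → [1, 13]
11 → replaces 13 → [1, 11]
12 → extends → [1, 11, 12]
5 → replaces 11 → [1, 5, 12]
1 → already a tail → [1, 5, 12]
5 → already a tail → [1, 5, 12]
10 → replaces 12 → [1, 5, 10]
11 → extends → [1, 5, 10, 11]
11 → already a tail → [1, 5, 10, 11]
3 → replaces 5 → [1, 3, 10, 11]
16 → extends → [1, 3, 10, 11, 16]
Five tails, so the longest strictly increasing subsequence has length 5 (e.g. 1, 5, 10, 11, 16).

5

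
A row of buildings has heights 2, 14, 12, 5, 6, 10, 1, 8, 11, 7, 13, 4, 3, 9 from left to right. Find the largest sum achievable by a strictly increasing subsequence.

Let S[i] be the best sum of a strictly increasing subsequence ending at i:
i:      1  2  3  4  5  6  7  8  9 10 11 12 13 14
a[i]:   2 14 12  5  6 10  1  8 11  7 13  4  3  9
S:      2 16 14  7 13 23  1 21 34 20 47  6  5 30
Maximum is 47 (e.g. 2 + 5 + 6 + 10 + 11 + 13).

47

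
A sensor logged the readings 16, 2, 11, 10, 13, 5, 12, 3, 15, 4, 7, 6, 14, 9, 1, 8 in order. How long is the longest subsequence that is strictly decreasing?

Negate each value so 'decreasing' becomes 'increasing', then run patience tails on the negated sequence:
-16 → extends → [-16]
-2 → extends → [-16, -2]
-11 → replaces -2 → [-16, -11]
-10 → extends → [-16, -11, -10]
-13 → replaces -11 → [-16, -13, -10]
-5 → extends → [-16, -13, -10, -5]
-12 → replaces -10 → [-16, -13, -12, -5]
-3 → extends → [-16, -13, -12, -5, -3]
-15 → replaces -13 → [-16, -15, -12, -5, -3]
-4 → replaces -3 → [-16, -15, -12, -5, -4]
-7 → replaces -5 → [-16, -15, -12, -7, -4]
-6 → replaces -4 → [-16, -15, -12, -7, -6]
-14 → replaces -12 → [-16, -15, -14, -7, -6]
-9 → replaces -7 → [-16, -15, -14, -9, -6]
-1 → extends → [-16, -15, -14, -9, -6, -1]
-8 → replaces -6 → [-16, -15, -14, -9, -8, -1]
Six tails, so the longest strictly decreasing subsequence of the original has length 6.

6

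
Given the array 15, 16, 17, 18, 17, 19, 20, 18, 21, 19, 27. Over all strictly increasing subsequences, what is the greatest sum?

153

Let S[i] be the best sum of a strictly increasing subsequence ending at i:
i:       1   2   3   4   5   6   7   8   9  10  11
a[i]:   15  16  17  18  17  19  20  18  21  19  27
S:      15  31  48  66  48  85 105  66 126  85 153
Maximum is 153 (e.g. 15 + 16 + 17 + 18 + 19 + 20 + 21 + 27).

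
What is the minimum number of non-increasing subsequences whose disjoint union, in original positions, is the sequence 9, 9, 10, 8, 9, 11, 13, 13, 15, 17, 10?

6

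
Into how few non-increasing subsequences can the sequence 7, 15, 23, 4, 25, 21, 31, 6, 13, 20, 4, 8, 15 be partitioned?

5

Place each on the leftmost legal pile:
7 → new pile 1 (tops now [7])
15 → new pile 2 (tops now [7, 15])
23 → new pile 3 (tops now [7, 15, 23])
4 → pile 1 (tops now [4, 15, 23])
25 → new pile 4 (tops now [4, 15, 23, 25])
21 → pile 3 (tops now [4, 15, 21, 25])
31 → new pile 5 (tops now [4, 15, 21, 25, 31])
6 → pile 2 (tops now [4, 6, 21, 25, 31])
13 → pile 3 (tops now [4, 6, 13, 25, 31])
20 → pile 4 (tops now [4, 6, 13, 20, 31])
4 → pile 1 (tops now [4, 6, 13, 20, 31])
8 → pile 3 (tops now [4, 6, 8, 20, 31])
15 → pile 4 (tops now [4, 6, 8, 15, 31])
Five piles.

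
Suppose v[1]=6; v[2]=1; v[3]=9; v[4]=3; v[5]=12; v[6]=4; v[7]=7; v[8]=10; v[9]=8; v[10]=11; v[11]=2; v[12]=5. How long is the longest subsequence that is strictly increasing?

6

Track the smallest tail for each achievable length (strict):
6 → extends → [6]
1 → replaces 6 → [1]
9 → extends → [1, 9]
3 → replaces 9 → [1, 3]
12 → extends → [1, 3, 12]
4 → replaces 12 → [1, 3, 4]
7 → extends → [1, 3, 4, 7]
10 → extends → [1, 3, 4, 7, 10]
8 → replaces 10 → [1, 3, 4, 7, 8]
11 → extends → [1, 3, 4, 7, 8, 11]
2 → replaces 3 → [1, 2, 4, 7, 8, 11]
5 → replaces 7 → [1, 2, 4, 5, 8, 11]
Six tails, so the longest strictly increasing subsequence has length 6 (e.g. 1, 3, 4, 7, 10, 11).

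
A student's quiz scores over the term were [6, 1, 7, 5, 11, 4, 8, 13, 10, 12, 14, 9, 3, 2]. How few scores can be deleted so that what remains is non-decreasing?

Fewest deletions = n − (longest non-decreasing subsequence).
i:      1  2  3  4  5  6  7  8  9 10 11 12 13 14
a[i]:   6  1  7  5 11  4  8 13 10 12 14  9  3  2
dp:     1  1  2  2  3  2  3  4  4  5  6  4  2  2
max dp = 6, so deletions = 14 − 6 = 8.

8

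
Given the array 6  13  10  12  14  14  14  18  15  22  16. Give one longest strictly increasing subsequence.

Patience tails give the LIS length; then backtrack through the dp parents:
6 → extends → [6]
13 → extends → [6, 13]
10 → replaces 13 → [6, 10]
12 → extends → [6, 10, 12]
14 → extends → [6, 10, 12, 14]
14 → already a tail → [6, 10, 12, 14]
14 → already a tail → [6, 10, 12, 14]
18 → extends → [6, 10, 12, 14, 18]
15 → replaces 18 → [6, 10, 12, 14, 15]
22 → extends → [6, 10, 12, 14, 15, 22]
16 → replaces 22 → [6, 10, 12, 14, 15, 16]
Length 6; one witness is 6, 10, 12, 14, 18, 22.

6, 10, 12, 14, 18, 22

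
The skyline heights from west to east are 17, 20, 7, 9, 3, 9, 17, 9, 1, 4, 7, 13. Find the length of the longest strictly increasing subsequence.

4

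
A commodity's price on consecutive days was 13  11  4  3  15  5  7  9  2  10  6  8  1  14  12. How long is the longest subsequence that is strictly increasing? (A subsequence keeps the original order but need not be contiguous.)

6

Track the smallest tail for each achievable length (strict):
13 → extends → [13]
11 → replaces 13 → [11]
4 → replaces 11 → [4]
3 → replaces 4 → [3]
15 → extends → [3, 15]
5 → replaces 15 → [3, 5]
7 → extends → [3, 5, 7]
9 → extends → [3, 5, 7, 9]
2 → replaces 3 → [2, 5, 7, 9]
10 → extends → [2, 5, 7, 9, 10]
6 → replaces 7 → [2, 5, 6, 9, 10]
8 → replaces 9 → [2, 5, 6, 8, 10]
1 → replaces 2 → [1, 5, 6, 8, 10]
14 → extends → [1, 5, 6, 8, 10, 14]
12 → replaces 14 → [1, 5, 6, 8, 10, 12]
Six tails, so the longest strictly increasing subsequence has length 6 (e.g. 4, 5, 7, 9, 10, 14).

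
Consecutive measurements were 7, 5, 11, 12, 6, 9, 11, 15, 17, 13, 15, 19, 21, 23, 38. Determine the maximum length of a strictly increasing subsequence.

Track the smallest tail for each achievable length (strict):
7 → extends → [7]
5 → replaces 7 → [5]
11 → extends → [5, 11]
12 → extends → [5, 11, 12]
6 → replaces 11 → [5, 6, 12]
9 → replaces 12 → [5, 6, 9]
11 → extends → [5, 6, 9, 11]
15 → extends → [5, 6, 9, 11, 15]
17 → extends → [5, 6, 9, 11, 15, 17]
13 → replaces 15 → [5, 6, 9, 11, 13, 17]
15 → replaces 17 → [5, 6, 9, 11, 13, 15]
19 → extends → [5, 6, 9, 11, 13, 15, 19]
21 → extends → [5, 6, 9, 11, 13, 15, 19, 21]
23 → extends → [5, 6, 9, 11, 13, 15, 19, 21, 23]
38 → extends → [5, 6, 9, 11, 13, 15, 19, 21, 23, 38]
Ten tails, so the longest strictly increasing subsequence has length 10 (e.g. 5, 6, 9, 11, 15, 17, 19, 21, 23, 38).

10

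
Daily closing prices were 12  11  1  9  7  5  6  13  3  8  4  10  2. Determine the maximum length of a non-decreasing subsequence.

5

Track the smallest tail for each achievable length (allowing ties):
12 → extends → [12]
11 → replaces 12 → [11]
1 → replaces 11 → [1]
9 → extends → [1, 9]
7 → replaces 9 → [1, 7]
5 → replaces 7 → [1, 5]
6 → extends → [1, 5, 6]
13 → extends → [1, 5, 6, 13]
3 → replaces 5 → [1, 3, 6, 13]
8 → replaces 13 → [1, 3, 6, 8]
4 → replaces 6 → [1, 3, 4, 8]
10 → extends → [1, 3, 4, 8, 10]
2 → replaces 3 → [1, 2, 4, 8, 10]
Five tails, so the longest non-decreasing subsequence has length 5 (e.g. 1, 5, 6, 8, 10).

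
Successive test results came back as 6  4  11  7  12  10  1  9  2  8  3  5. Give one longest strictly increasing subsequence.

1, 2, 3, 5

Patience tails give the LIS length; then backtrack through the dp parents:
6 → extends → [6]
4 → replaces 6 → [4]
11 → extends → [4, 11]
7 → replaces 11 → [4, 7]
12 → extends → [4, 7, 12]
10 → replaces 12 → [4, 7, 10]
1 → replaces 4 → [1, 7, 10]
9 → replaces 10 → [1, 7, 9]
2 → replaces 7 → [1, 2, 9]
8 → replaces 9 → [1, 2, 8]
3 → replaces 8 → [1, 2, 3]
5 → extends → [1, 2, 3, 5]
Length 4; one witness is 1, 2, 3, 5.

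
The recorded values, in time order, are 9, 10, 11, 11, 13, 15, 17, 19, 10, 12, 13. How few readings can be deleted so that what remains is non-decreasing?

3

Fewest deletions = n − (longest non-decreasing subsequence).
i:      1  2  3  4  5  6  7  8  9 10 11
a[i]:   9 10 11 11 13 15 17 19 10 12 13
dp:     1  2  3  4  5  6  7  8  3  5  6
max dp = 8, so deletions = 11 − 8 = 3.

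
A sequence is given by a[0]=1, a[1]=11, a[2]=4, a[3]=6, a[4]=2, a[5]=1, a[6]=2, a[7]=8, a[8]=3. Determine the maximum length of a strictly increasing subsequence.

4

Track the smallest tail for each achievable length (strict):
1 → extends → [1]
11 → extends → [1, 11]
4 → replaces 11 → [1, 4]
6 → extends → [1, 4, 6]
2 → replaces 4 → [1, 2, 6]
1 → already a tail → [1, 2, 6]
2 → already a tail → [1, 2, 6]
8 → extends → [1, 2, 6, 8]
3 → replaces 6 → [1, 2, 3, 8]
Four tails, so the longest strictly increasing subsequence has length 4 (e.g. 1, 4, 6, 8).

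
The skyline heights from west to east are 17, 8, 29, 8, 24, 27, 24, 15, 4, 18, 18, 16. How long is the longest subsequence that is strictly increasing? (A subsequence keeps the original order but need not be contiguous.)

Let dp[i] be the length of the longest such subsequence ending at index i:
i:      1  2  3  4  5  6  7  8  9 10 11 12
a[i]:  17  8 29  8 24 27 24 15  4 18 18 16
dp:     1  1  2  1  2  3  2  2  1  3  3  3
Maximum dp value is 3.

3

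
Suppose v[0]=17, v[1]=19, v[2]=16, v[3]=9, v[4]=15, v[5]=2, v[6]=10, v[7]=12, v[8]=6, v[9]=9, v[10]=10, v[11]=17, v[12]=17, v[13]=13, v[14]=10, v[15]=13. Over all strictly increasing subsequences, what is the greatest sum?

Let S[i] be the best sum of a strictly increasing subsequence ending at i:
i:      0  1  2  3  4  5  6  7  8  9 10 11 12 13 14 15
v[i]:  17 19 16  9 15  2 10 12  6  9 10 17 17 13 10 13
S:     17 36 16  9 24  2 19 31  8 17 27 48 48 44 27 44
Maximum is 48 (e.g. 9 + 10 + 12 + 17).

48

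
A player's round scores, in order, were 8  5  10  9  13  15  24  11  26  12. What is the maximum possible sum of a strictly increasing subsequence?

96

Let S[i] be the best sum of a strictly increasing subsequence ending at i:
i:      1  2  3  4  5  6  7  8  9 10
a[i]:   8  5 10  9 13 15 24 11 26 12
S:      8  5 18 17 31 46 70 29 96 41
Maximum is 96 (e.g. 8 + 10 + 13 + 15 + 24 + 26).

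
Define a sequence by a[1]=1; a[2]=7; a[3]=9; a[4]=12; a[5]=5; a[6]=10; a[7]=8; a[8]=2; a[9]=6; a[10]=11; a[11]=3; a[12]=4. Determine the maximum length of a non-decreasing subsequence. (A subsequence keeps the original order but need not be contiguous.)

Let dp[i] be the length of the longest such subsequence ending at index i:
i:      1  2  3  4  5  6  7  8  9 10 11 12
a[i]:   1  7  9 12  5 10  8  2  6 11  3  4
dp:     1  2  3  4  2  4  3  2  3  5  3  4
Maximum dp value is 5.

5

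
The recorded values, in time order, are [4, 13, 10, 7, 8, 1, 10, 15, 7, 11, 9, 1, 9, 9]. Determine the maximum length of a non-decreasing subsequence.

6

Let dp[i] be the length of the longest such subsequence ending at index i:
i:      1  2  3  4  5  6  7  8  9 10 11 12 13 14
a[i]:   4 13 10  7  8  1 10 15  7 11  9  1  9  9
dp:     1  2  2  2  3  1  4  5  3  5  4  2  5  6
Maximum dp value is 6.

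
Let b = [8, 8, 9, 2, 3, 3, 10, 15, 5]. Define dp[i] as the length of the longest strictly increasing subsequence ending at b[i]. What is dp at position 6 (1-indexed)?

dp[i] = 1 + max{dp[j] : j<i, b[j]<b[i]} (or 1 if no such j):
i:      1  2  3  4  5  6  7  8  9
b[i]:   8  8  9  2  3  3 10 15  5
dp:     1  1  2  1  2  2  3  4  3
At index 6 the value is 2.

2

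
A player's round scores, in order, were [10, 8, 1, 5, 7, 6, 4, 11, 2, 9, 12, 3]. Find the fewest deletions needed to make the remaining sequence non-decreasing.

Fewest deletions = n − (longest non-decreasing subsequence).
Patience tails:
10 → extends → [10]
8 → replaces 10 → [8]
1 → replaces 8 → [1]
5 → extends → [1, 5]
7 → extends → [1, 5, 7]
6 → replaces 7 → [1, 5, 6]
4 → replaces 5 → [1, 4, 6]
11 → extends → [1, 4, 6, 11]
2 → replaces 4 → [1, 2, 6, 11]
9 → replaces 11 → [1, 2, 6, 9]
12 → extends → [1, 2, 6, 9, 12]
3 → replaces 6 → [1, 2, 3, 9, 12]
Longest non-decreasing subsequence has length 5, so deletions = 12 − 5 = 7.

7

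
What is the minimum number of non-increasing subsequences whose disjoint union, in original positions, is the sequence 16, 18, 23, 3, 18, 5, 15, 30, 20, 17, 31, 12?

5

The minimum number of non-increasing subsequences covering a sequence equals the length of its longest strictly increasing subsequence.
LIS length is 5 (e.g. 16, 18, 23, 30, 31), so 5 piles are needed.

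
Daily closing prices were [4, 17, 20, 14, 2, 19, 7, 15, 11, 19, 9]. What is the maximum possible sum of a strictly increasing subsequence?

Let S[i] be the best sum of a strictly increasing subsequence ending at i:
i:      1  2  3  4  5  6  7  8  9 10 11
a[i]:   4 17 20 14  2 19  7 15 11 19  9
S:      4 21 41 18  2 40 11 33 22 52 20
Maximum is 52 (e.g. 4 + 14 + 15 + 19).

52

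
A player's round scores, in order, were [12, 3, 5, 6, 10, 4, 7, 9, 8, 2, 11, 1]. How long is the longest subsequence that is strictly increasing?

6

Let dp[i] be the length of the longest such subsequence ending at index i:
i:      1  2  3  4  5  6  7  8  9 10 11 12
a[i]:  12  3  5  6 10  4  7  9  8  2 11  1
dp:     1  1  2  3  4  2  4  5  5  1  6  1
Maximum dp value is 6.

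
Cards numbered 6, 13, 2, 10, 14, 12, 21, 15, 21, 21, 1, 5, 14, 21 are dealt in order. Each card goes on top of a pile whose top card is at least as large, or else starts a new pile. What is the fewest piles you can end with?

The minimum number of non-increasing subsequences covering a sequence equals the length of its longest strictly increasing subsequence.
LIS length is 5 (e.g. 6, 13, 14, 15, 21), so 5 piles are needed.

5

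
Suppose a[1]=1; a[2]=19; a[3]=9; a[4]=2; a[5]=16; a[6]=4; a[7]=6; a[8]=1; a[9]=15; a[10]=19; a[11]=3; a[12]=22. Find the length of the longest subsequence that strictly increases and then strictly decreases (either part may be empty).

inc[i] = longest strictly increasing subsequence ending at i; dec[i] = longest strictly decreasing subsequence starting at i:
i:      1  2  3  4  5  6  7  8  9 10 11 12
a[i]:   1 19  9  2 16  4  6  1 15 19  3 22
inc:    1  2  2  2  3  3  4  1  5  6  3  7
dec:    1  4  3  2  3  2  2  1  2  2  1  1
Best peak at i=10 (value 19): inc=6, dec=2, length 6+2−1 = 7.

7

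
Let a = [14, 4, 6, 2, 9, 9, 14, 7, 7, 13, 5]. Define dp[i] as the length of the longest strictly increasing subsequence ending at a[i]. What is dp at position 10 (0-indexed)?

2

dp[i] = 1 + max{dp[j] : j<i, a[j]<a[i]} (or 1 if no such j):
i:      0  1  2  3  4  5  6  7  8  9 10
a[i]:  14  4  6  2  9  9 14  7  7 13  5
dp:     1  1  2  1  3  3  4  3  3  4  2
At index 10 the value is 2.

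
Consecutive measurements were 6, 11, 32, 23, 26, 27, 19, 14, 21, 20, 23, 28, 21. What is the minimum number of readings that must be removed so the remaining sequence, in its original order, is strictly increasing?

7

Fewest deletions = n − (longest strictly increasing subsequence).
i:      1  2  3  4  5  6  7  8  9 10 11 12 13
a[i]:   6 11 32 23 26 27 19 14 21 20 23 28 21
dp:     1  2  3  3  4  5  3  3  4  4  5  6  5
max dp = 6, so deletions = 13 − 6 = 7.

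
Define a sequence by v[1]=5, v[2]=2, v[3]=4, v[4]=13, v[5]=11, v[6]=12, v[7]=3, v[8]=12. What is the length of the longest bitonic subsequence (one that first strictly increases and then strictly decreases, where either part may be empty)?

5

inc[i] = longest strictly increasing subsequence ending at i; dec[i] = longest strictly decreasing subsequence starting at i:
i:      1  2  3  4  5  6  7  8
v[i]:   5  2  4 13 11 12  3 12
inc:    1  1  2  3  3  4  2  4
dec:    3  1  2  3  2  2  1  1
Best peak at i=4 (value 13): inc=3, dec=3, length 3+3−1 = 5.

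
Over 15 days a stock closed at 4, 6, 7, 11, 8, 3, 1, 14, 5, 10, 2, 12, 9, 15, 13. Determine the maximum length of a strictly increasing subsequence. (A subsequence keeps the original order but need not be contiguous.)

7

Track the smallest tail for each achievable length (strict):
4 → extends → [4]
6 → extends → [4, 6]
7 → extends → [4, 6, 7]
11 → extends → [4, 6, 7, 11]
8 → replaces 11 → [4, 6, 7, 8]
3 → replaces 4 → [3, 6, 7, 8]
1 → replaces 3 → [1, 6, 7, 8]
14 → extends → [1, 6, 7, 8, 14]
5 → replaces 6 → [1, 5, 7, 8, 14]
10 → replaces 14 → [1, 5, 7, 8, 10]
2 → replaces 5 → [1, 2, 7, 8, 10]
12 → extends → [1, 2, 7, 8, 10, 12]
9 → replaces 10 → [1, 2, 7, 8, 9, 12]
15 → extends → [1, 2, 7, 8, 9, 12, 15]
13 → replaces 15 → [1, 2, 7, 8, 9, 12, 13]
Seven tails, so the longest strictly increasing subsequence has length 7 (e.g. 4, 6, 7, 8, 10, 12, 15).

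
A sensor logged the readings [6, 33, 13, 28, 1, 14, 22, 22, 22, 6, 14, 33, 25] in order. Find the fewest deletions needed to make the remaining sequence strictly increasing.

Fewest deletions = n − (longest strictly increasing subsequence).
i:      1  2  3  4  5  6  7  8  9 10 11 12 13
a[i]:   6 33 13 28  1 14 22 22 22  6 14 33 25
dp:     1  2  2  3  1  3  4  4  4  2  3  5  5
max dp = 5, so deletions = 13 − 5 = 8.

8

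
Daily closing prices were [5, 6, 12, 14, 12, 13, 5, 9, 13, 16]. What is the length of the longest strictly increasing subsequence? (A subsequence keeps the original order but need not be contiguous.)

Let dp[i] be the length of the longest such subsequence ending at index i:
i:      1  2  3  4  5  6  7  8  9 10
a[i]:   5  6 12 14 12 13  5  9 13 16
dp:     1  2  3  4  3  4  1  3  4  5
Maximum dp value is 5.

5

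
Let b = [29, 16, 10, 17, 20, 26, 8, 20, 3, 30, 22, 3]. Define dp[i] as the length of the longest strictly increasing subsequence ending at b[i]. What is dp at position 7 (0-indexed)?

dp[i] = 1 + max{dp[j] : j<i, b[j]<b[i]} (or 1 if no such j):
i:      0  1  2  3  4  5  6  7  8  9 10 11
b[i]:  29 16 10 17 20 26  8 20  3 30 22  3
dp:     1  1  1  2  3  4  1  3  1  5  4  1
At index 7 the value is 3.

3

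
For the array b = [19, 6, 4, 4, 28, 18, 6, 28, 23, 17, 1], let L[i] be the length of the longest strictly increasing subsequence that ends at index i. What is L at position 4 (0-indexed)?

dp[i] = 1 + max{dp[j] : j<i, b[j]<b[i]} (or 1 if no such j):
i:      0  1  2  3  4  5  6  7  8  9 10
b[i]:  19  6  4  4 28 18  6 28 23 17  1
dp:     1  1  1  1  2  2  2  3  3  3  1
At index 4 the value is 2.

2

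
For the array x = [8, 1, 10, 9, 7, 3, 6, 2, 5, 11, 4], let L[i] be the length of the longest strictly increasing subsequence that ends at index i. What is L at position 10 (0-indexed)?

dp[i] = 1 + max{dp[j] : j<i, x[j]<x[i]} (or 1 if no such j):
i:      0  1  2  3  4  5  6  7  8  9 10
x[i]:   8  1 10  9  7  3  6  2  5 11  4
dp:     1  1  2  2  2  2  3  2  3  4  3
At index 10 the value is 3.

3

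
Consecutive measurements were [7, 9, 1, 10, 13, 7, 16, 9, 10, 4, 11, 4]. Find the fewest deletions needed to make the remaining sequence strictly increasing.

Fewest deletions = n − (longest strictly increasing subsequence).
i:      1  2  3  4  5  6  7  8  9 10 11 12
a[i]:   7  9  1 10 13  7 16  9 10  4 11  4
dp:     1  2  1  3  4  2  5  3  4  2  5  2
max dp = 5, so deletions = 12 − 5 = 7.

7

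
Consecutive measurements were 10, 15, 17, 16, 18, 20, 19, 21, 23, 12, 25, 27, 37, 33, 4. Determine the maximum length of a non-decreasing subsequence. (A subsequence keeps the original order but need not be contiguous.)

10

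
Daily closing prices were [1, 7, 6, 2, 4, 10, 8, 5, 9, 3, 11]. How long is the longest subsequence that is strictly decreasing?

4

Negate each value so 'decreasing' becomes 'increasing', then run patience tails on the negated sequence:
-1 → extends → [-1]
-7 → replaces -1 → [-7]
-6 → extends → [-7, -6]
-2 → extends → [-7, -6, -2]
-4 → replaces -2 → [-7, -6, -4]
-10 → replaces -7 → [-10, -6, -4]
-8 → replaces -6 → [-10, -8, -4]
-5 → replaces -4 → [-10, -8, -5]
-9 → replaces -8 → [-10, -9, -5]
-3 → extends → [-10, -9, -5, -3]
-11 → replaces -10 → [-11, -9, -5, -3]
Four tails, so the longest strictly decreasing subsequence of the original has length 4.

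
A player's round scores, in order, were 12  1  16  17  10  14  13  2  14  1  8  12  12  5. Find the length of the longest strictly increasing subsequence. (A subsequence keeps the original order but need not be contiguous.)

Let dp[i] be the length of the longest such subsequence ending at index i:
i:      1  2  3  4  5  6  7  8  9 10 11 12 13 14
a[i]:  12  1 16 17 10 14 13  2 14  1  8 12 12  5
dp:     1  1  2  3  2  3  3  2  4  1  3  4  4  3
Maximum dp value is 4.

4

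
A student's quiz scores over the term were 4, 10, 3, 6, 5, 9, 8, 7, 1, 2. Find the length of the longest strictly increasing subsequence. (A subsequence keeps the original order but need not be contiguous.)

Let dp[i] be the length of the longest such subsequence ending at index i:
i:      1  2  3  4  5  6  7  8  9 10
a[i]:   4 10  3  6  5  9  8  7  1  2
dp:     1  2  1  2  2  3  3  3  1  2
Maximum dp value is 3.

3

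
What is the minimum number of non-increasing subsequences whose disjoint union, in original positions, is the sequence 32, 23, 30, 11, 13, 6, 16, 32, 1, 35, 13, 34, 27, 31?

5

The minimum number of non-increasing subsequences covering a sequence equals the length of its longest strictly increasing subsequence.
LIS length is 5 (e.g. 11, 13, 16, 32, 35), so 5 piles are needed.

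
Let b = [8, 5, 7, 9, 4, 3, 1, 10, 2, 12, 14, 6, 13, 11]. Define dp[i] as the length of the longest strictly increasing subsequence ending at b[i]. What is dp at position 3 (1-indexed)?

2

dp[i] = 1 + max{dp[j] : j<i, b[j]<b[i]} (or 1 if no such j):
i:      1  2  3  4  5  6  7  8  9 10 11 12 13 14
b[i]:   8  5  7  9  4  3  1 10  2 12 14  6 13 11
dp:     1  1  2  3  1  1  1  4  2  5  6  3  6  5
At index 3 the value is 2.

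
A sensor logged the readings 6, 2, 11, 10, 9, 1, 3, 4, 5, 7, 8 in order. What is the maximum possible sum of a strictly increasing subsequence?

Let S[i] be the best sum of a strictly increasing subsequence ending at i:
i:      1  2  3  4  5  6  7  8  9 10 11
a[i]:   6  2 11 10  9  1  3  4  5  7  8
S:      6  2 17 16 15  1  5  9 14 21 29
Maximum is 29 (e.g. 2 + 3 + 4 + 5 + 7 + 8).

29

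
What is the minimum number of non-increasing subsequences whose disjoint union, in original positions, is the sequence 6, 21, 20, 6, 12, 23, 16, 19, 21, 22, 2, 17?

6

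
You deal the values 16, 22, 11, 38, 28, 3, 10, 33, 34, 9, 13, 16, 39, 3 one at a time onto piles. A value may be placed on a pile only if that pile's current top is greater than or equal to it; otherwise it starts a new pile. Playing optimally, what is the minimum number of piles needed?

The minimum number of non-increasing subsequences covering a sequence equals the length of its longest strictly increasing subsequence.
LIS length is 6 (e.g. 16, 22, 28, 33, 34, 39), so 6 piles are needed.

6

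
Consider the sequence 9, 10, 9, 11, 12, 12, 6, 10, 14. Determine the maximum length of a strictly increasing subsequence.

5

Track the smallest tail for each achievable length (strict):
9 → extends → [9]
10 → extends → [9, 10]
9 → already a tail → [9, 10]
11 → extends → [9, 10, 11]
12 → extends → [9, 10, 11, 12]
12 → already a tail → [9, 10, 11, 12]
6 → replaces 9 → [6, 10, 11, 12]
10 → already a tail → [6, 10, 11, 12]
14 → extends → [6, 10, 11, 12, 14]
Five tails, so the longest strictly increasing subsequence has length 5 (e.g. 9, 10, 11, 12, 14).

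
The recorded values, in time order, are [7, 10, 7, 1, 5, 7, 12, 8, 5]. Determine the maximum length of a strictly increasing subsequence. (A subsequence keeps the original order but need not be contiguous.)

Track the smallest tail for each achievable length (strict):
7 → extends → [7]
10 → extends → [7, 10]
7 → already a tail → [7, 10]
1 → replaces 7 → [1, 10]
5 → replaces 10 → [1, 5]
7 → extends → [1, 5, 7]
12 → extends → [1, 5, 7, 12]
8 → replaces 12 → [1, 5, 7, 8]
5 → already a tail → [1, 5, 7, 8]
Four tails, so the longest strictly increasing subsequence has length 4 (e.g. 1, 5, 7, 12).

4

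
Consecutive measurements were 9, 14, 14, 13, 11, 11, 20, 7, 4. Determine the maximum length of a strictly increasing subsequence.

3

Let dp[i] be the length of the longest such subsequence ending at index i:
i:      1  2  3  4  5  6  7  8  9
a[i]:   9 14 14 13 11 11 20  7  4
dp:     1  2  2  2  2  2  3  1  1
Maximum dp value is 3.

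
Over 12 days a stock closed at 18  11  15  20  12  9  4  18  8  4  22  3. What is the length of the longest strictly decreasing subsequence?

Let dp[i] be the longest strictly decreasing subsequence ending at i:
i:      1  2  3  4  5  6  7  8  9 10 11 12
a[i]:  18 11 15 20 12  9  4 18  8  4 22  3
dp:     1  2  2  1  3  4  5  2  5  6  1  7
Maximum is 7.

7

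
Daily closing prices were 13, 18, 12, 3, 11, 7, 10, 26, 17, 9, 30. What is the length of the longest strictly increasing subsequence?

Track the smallest tail for each achievable length (strict):
13 → extends → [13]
18 → extends → [13, 18]
12 → replaces 13 → [12, 18]
3 → replaces 12 → [3, 18]
11 → replaces 18 → [3, 11]
7 → replaces 11 → [3, 7]
10 → extends → [3, 7, 10]
26 → extends → [3, 7, 10, 26]
17 → replaces 26 → [3, 7, 10, 17]
9 → replaces 10 → [3, 7, 9, 17]
30 → extends → [3, 7, 9, 17, 30]
Five tails, so the longest strictly increasing subsequence has length 5 (e.g. 3, 7, 10, 26, 30).

5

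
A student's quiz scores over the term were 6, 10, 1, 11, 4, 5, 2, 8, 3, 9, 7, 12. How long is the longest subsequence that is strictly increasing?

6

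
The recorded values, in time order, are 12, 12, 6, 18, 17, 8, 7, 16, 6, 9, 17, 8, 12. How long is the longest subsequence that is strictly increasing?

Track the smallest tail for each achievable length (strict):
12 → extends → [12]
12 → already a tail → [12]
6 → replaces 12 → [6]
18 → extends → [6, 18]
17 → replaces 18 → [6, 17]
8 → replaces 17 → [6, 8]
7 → replaces 8 → [6, 7]
16 → extends → [6, 7, 16]
6 → already a tail → [6, 7, 16]
9 → replaces 16 → [6, 7, 9]
17 → extends → [6, 7, 9, 17]
8 → replaces 9 → [6, 7, 8, 17]
12 → replaces 17 → [6, 7, 8, 12]
Four tails, so the longest strictly increasing subsequence has length 4 (e.g. 6, 8, 16, 17).

4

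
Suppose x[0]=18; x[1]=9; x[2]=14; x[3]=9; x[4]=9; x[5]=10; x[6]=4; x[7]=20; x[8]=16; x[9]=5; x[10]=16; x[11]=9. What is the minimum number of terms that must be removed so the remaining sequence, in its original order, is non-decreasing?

Fewest deletions = n − (longest non-decreasing subsequence).
Patience tails:
18 → extends → [18]
9 → replaces 18 → [9]
14 → extends → [9, 14]
9 → replaces 14 → [9, 9]
9 → extends → [9, 9, 9]
10 → extends → [9, 9, 9, 10]
4 → replaces 9 → [4, 9, 9, 10]
20 → extends → [4, 9, 9, 10, 20]
16 → replaces 20 → [4, 9, 9, 10, 16]
5 → replaces 9 → [4, 5, 9, 10, 16]
16 → extends → [4, 5, 9, 10, 16, 16]
9 → replaces 10 → [4, 5, 9, 9, 16, 16]
Longest non-decreasing subsequence has length 6, so deletions = 12 − 6 = 6.

6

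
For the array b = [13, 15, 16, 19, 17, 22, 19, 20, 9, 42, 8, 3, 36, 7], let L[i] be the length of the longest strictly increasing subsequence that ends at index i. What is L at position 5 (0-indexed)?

dp[i] = 1 + max{dp[j] : j<i, b[j]<b[i]} (or 1 if no such j):
i:      0  1  2  3  4  5  6  7  8  9 10 11 12 13
b[i]:  13 15 16 19 17 22 19 20  9 42  8  3 36  7
dp:     1  2  3  4  4  5  5  6  1  7  1  1  7  2
At index 5 the value is 5.

5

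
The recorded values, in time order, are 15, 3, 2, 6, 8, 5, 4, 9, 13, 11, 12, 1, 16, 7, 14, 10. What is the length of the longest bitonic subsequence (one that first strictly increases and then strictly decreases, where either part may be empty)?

9

inc[i] = longest strictly increasing subsequence ending at i; dec[i] = longest strictly decreasing subsequence starting at i:
i:      1  2  3  4  5  6  7  8  9 10 11 12 13 14 15 16
a[i]:  15  3  2  6  8  5  4  9 13 11 12  1 16  7 14 10
inc:    1  1  1  2  3  2  2  4  5  5  6  1  7  3  7  5
dec:    5  3  2  4  4  3  2  2  3  2  2  1  3  1  2  1
Best peak at i=13 (value 16): inc=7, dec=3, length 7+3−1 = 9.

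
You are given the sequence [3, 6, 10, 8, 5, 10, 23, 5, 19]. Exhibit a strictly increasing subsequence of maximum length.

3, 6, 8, 10, 23

Patience tails give the LIS length; then backtrack through the dp parents:
3 → extends → [3]
6 → extends → [3, 6]
10 → extends → [3, 6, 10]
8 → replaces 10 → [3, 6, 8]
5 → replaces 6 → [3, 5, 8]
10 → extends → [3, 5, 8, 10]
23 → extends → [3, 5, 8, 10, 23]
5 → already a tail → [3, 5, 8, 10, 23]
19 → replaces 23 → [3, 5, 8, 10, 19]
Length 5; one witness is 3, 6, 8, 10, 23.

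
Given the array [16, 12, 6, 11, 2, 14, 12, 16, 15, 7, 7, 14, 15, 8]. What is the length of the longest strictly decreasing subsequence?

4

Let dp[i] be the longest strictly decreasing subsequence ending at i:
i:      1  2  3  4  5  6  7  8  9 10 11 12 13 14
a[i]:  16 12  6 11  2 14 12 16 15  7  7 14 15  8
dp:     1  2  3  3  4  2  3  1  2  4  4  3  2  4
Maximum is 4.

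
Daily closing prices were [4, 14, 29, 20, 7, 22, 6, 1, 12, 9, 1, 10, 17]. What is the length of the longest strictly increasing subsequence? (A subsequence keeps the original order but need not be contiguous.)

5

Track the smallest tail for each achievable length (strict):
4 → extends → [4]
14 → extends → [4, 14]
29 → extends → [4, 14, 29]
20 → replaces 29 → [4, 14, 20]
7 → replaces 14 → [4, 7, 20]
22 → extends → [4, 7, 20, 22]
6 → replaces 7 → [4, 6, 20, 22]
1 → replaces 4 → [1, 6, 20, 22]
12 → replaces 20 → [1, 6, 12, 22]
9 → replaces 12 → [1, 6, 9, 22]
1 → already a tail → [1, 6, 9, 22]
10 → replaces 22 → [1, 6, 9, 10]
17 → extends → [1, 6, 9, 10, 17]
Five tails, so the longest strictly increasing subsequence has length 5 (e.g. 4, 7, 9, 10, 17).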